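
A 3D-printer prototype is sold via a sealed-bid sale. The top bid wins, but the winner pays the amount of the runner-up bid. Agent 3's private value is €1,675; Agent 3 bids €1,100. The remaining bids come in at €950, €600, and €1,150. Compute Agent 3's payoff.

Payoff = €0.

Highest competing bid: €1,150.
Agent 3's bid €1,100 is not the highest, so Agent 3 loses, pays nothing, and earns zero payoff.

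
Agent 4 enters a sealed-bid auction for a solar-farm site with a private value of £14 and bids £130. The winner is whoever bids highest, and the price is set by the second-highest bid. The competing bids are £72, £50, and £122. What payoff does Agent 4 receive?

Payoff = -£108.

Highest competing bid: £122.
Agent 4's bid £130 is the highest overall, so Agent 4 wins and pays the second-highest bid, £122.
Payoff = value − price = £14 − £122 = -£108.
Overbidding won the item at a price above value — truthful bidding would have avoided this loss.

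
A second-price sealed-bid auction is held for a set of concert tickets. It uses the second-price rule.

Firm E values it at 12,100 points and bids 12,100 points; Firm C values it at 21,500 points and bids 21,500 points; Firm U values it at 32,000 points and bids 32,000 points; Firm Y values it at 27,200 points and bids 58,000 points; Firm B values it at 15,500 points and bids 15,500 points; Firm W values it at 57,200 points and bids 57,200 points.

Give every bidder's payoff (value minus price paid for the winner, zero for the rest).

Bids in descending order: Firm Y 58,000 points, then Firm W 57,200 points, then Firm U 32,000 points, then Firm C 21,500 points, then Firm B 15,500 points, then Firm E 12,100 points.
Firm Y has the top bid and wins; the price is the second-highest bid, 57,200 points.
Firm Y's payoff = 27,200 points − 57,200 points = -30,000 points. All other bidders lose, so their payoff is 0.

Firm E 0 points, Firm C 0 points, Firm U 0 points, Firm Y -30,000 points, Firm B 0 points, Firm W 0 points.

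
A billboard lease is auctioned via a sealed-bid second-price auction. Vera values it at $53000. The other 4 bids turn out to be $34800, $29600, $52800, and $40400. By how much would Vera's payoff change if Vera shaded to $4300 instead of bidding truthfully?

The highest competing bid is $52800.
Bidding truthfully at $53000: Vera has the top bid, wins, and pays the second-highest bid $52800. Payoff = $53000 − $52800 = $200.
Bidding $4300: the top bid is $52800 (a rival), so Vera loses. Payoff = $0.
Change = $0 − $200 = -$200.

-$200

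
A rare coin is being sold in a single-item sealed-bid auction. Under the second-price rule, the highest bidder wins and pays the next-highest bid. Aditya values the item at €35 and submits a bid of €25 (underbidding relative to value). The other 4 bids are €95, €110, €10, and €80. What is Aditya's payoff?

Payoff = €0.

Highest competing bid: €110.
Aditya's bid €25 is not the highest, so Aditya loses, pays nothing, and earns zero payoff.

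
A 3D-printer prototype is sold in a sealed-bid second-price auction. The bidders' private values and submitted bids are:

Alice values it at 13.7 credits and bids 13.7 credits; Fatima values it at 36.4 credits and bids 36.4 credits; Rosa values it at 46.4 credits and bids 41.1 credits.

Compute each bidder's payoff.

Alice 0.0 credits, Fatima 0.0 credits, Rosa 10.0 credits.

Ranking the bids: Rosa 41.1 credits; Fatima 36.4 credits; Alice 13.7 credits.
Rosa has the top bid and wins; the price is the second-highest bid, 36.4 credits.
Rosa's payoff = 46.4 credits − 36.4 credits = 10.0 credits. All other bidders lose, so their payoff is 0.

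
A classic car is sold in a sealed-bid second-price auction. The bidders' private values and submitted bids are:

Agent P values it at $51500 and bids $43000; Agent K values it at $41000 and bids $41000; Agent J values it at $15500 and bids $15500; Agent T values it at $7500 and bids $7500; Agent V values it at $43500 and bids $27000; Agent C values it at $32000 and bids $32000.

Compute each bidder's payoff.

Payoffs: Agent P $10500, Agent K $0, Agent J $0, Agent T $0, Agent V $0, Agent C $0.

Sorted high to low: Agent P $43000, then Agent K $41000, then Agent C $32000, then Agent V $27000, then Agent J $15500, then Agent T $7500.
Agent P has the top bid and wins; the price is the second-highest bid, $41000.
Agent P's payoff = $51500 − $41000 = $10500. All other bidders lose, so their payoff is 0.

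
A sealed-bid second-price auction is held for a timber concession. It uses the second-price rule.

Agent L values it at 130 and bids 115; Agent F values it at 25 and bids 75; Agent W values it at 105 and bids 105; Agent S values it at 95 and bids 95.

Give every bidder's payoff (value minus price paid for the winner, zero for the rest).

Agent L 25, Agent F 0, Agent W 0, Agent S 0.

Bids in descending order: Agent L 115; Agent W 105; Agent S 95; Agent F 75.
Agent L has the top bid and wins; the price is the second-highest bid, 105.
Agent L's payoff = 130 − 105 = 25. All other bidders lose, so their payoff is 0.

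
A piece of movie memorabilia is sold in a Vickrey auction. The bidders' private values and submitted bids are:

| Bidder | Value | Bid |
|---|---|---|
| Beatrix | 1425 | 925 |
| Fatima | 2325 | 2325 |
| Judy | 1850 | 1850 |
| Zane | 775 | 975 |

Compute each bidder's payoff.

Ordered from highest: Fatima 2325 > Judy 1850 > Zane 975 > Beatrix 925.
Fatima has the top bid and wins; the price is the second-highest bid, 1850.
Fatima's payoff = 2325 − 1850 = 475. All other bidders lose, so their payoff is 0.

Payoffs: Beatrix 0, Fatima 475, Judy 0, Zane 0.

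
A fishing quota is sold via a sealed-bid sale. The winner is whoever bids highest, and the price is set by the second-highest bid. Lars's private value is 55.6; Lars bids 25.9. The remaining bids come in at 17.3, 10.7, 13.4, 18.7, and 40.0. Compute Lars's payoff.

Highest competing bid: 40.0.
Lars's bid 25.9 is not the highest, so Lars loses, pays nothing, and earns zero payoff.

Lars's payoff: 0.0.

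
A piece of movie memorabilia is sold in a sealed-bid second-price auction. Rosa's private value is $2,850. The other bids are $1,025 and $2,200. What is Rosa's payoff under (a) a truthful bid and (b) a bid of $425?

The highest competing bid is $2,200.
Bidding truthfully at $2,850: Rosa has the top bid, wins, and pays the second-highest bid $2,200. Payoff = $2,850 − $2,200 = $650.
Bidding $425: the top bid is $2,200 (a rival), so Rosa loses. Payoff = $0.
Deviating from a truthful bid can only lose payoff in a second-price auction — never gain.

Truthful: $650; alternative: $0.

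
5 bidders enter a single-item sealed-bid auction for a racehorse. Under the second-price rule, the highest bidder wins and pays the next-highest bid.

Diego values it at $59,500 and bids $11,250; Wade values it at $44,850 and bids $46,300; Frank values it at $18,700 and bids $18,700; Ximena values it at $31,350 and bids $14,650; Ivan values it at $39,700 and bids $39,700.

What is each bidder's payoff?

Ranking the bids: Wade $46,300 > Ivan $39,700 > Frank $18,700 > Ximena $14,650 > Diego $11,250.
Wade has the top bid and wins; the price is the second-highest bid, $39,700.
Wade's payoff = $44,850 − $39,700 = $5,150. All other bidders lose, so their payoff is 0.

Diego $0, Wade $5,150, Frank $0, Ximena $0, Ivan $0.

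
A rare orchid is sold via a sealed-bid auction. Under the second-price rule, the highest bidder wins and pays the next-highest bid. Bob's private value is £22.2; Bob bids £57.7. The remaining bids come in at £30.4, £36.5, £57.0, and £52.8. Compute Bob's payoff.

Bob's payoff: -£34.8.

Highest competing bid: £57.0.
Bob's bid £57.7 is the highest overall, so Bob wins and pays the second-highest bid, £57.0.
Payoff = value − price = £22.2 − £57.0 = -£34.8.
Overbidding won the item at a price above value — truthful bidding would have avoided this loss.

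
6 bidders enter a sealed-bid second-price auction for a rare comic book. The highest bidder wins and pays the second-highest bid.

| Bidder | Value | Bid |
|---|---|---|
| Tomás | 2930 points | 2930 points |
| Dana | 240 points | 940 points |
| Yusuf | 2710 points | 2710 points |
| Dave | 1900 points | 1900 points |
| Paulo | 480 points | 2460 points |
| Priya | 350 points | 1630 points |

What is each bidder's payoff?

Bids in descending order: Tomás 2930 points > Yusuf 2710 points > Paulo 2460 points > Dave 1900 points > Priya 1630 points > Dana 940 points.
Tomás has the top bid and wins; the price is the second-highest bid, 2710 points.
Tomás's payoff = 2930 points − 2710 points = 220 points. All other bidders lose, so their payoff is 0.

Tomás 220 points, Dana 0 points, Yusuf 0 points, Dave 0 points, Paulo 0 points, Priya 0 points.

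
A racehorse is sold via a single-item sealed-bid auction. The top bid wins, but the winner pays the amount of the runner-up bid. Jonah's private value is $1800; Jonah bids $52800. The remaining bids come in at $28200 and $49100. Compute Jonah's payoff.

Highest competing bid: $49100.
Jonah's bid $52800 is the highest overall, so Jonah wins and pays the second-highest bid, $49100.
Payoff = value − price = $1800 − $49100 = -$47300.

-$47300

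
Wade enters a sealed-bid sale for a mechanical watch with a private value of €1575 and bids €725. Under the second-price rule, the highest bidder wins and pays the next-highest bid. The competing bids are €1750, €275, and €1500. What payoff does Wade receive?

Payoff = €0.

Highest competing bid: €1750.
Wade's bid €725 is not the highest, so Wade loses, pays nothing, and earns zero payoff.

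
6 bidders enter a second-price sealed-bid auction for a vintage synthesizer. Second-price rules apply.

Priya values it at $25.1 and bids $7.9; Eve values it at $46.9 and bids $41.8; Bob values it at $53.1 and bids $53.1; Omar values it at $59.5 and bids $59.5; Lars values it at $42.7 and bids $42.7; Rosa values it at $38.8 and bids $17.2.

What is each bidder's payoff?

Priya $0.0, Eve $0.0, Bob $0.0, Omar $6.4, Lars $0.0, Rosa $0.0.

Sorted high to low: Omar $59.5 > Bob $53.1 > Lars $42.7 > Eve $41.8 > Rosa $17.2 > Priya $7.9.
Omar has the top bid and wins; the price is the second-highest bid, $53.1.
Omar's payoff = $59.5 − $53.1 = $6.4. All other bidders lose, so their payoff is 0.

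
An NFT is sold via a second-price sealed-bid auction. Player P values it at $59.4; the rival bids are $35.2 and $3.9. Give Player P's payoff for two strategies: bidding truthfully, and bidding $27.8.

The highest competing bid is $35.2.
Bidding truthfully at $59.4: Player P has the top bid, wins, and pays the second-highest bid $35.2. Payoff = $59.4 − $35.2 = $24.2.
Bidding $27.8: the top bid is $35.2 (a rival), so Player P loses. Payoff = $0.0.

Truthful: $24.2; alternative: $0.0.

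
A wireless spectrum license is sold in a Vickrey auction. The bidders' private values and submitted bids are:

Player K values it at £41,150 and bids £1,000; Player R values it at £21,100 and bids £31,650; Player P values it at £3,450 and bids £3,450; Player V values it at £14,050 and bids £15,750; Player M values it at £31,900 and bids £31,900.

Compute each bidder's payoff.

Ranking the bids: Player M £31,900, then Player R £31,650, then Player V £15,750, then Player P £3,450, then Player K £1,000.
Player M has the top bid and wins; the price is the second-highest bid, £31,650.
Player M's payoff = £31,900 − £31,650 = £250. All other bidders lose, so their payoff is 0.

Payoffs: Player K £0, Player R £0, Player P £0, Player V £0, Player M £250.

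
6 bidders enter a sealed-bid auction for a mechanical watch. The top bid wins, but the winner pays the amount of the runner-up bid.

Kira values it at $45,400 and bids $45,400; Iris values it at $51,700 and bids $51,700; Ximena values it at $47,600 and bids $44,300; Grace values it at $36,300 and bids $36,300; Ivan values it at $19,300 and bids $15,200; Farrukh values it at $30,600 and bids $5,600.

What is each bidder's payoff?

Payoffs: Kira $0, Iris $6,300, Ximena $0, Grace $0, Ivan $0, Farrukh $0.

Sorted high to low: Iris $51,700; Kira $45,400; Ximena $44,300; Grace $36,300; Ivan $15,200; Farrukh $5,600.
Iris has the top bid and wins; the price is the second-highest bid, $45,400.
Iris's payoff = $51,700 − $45,400 = $6,300. All other bidders lose, so their payoff is 0.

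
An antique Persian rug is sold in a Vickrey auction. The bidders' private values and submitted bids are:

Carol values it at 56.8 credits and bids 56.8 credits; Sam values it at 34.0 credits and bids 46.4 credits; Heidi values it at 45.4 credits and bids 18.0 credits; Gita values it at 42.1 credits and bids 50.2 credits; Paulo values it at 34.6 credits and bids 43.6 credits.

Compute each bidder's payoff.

Carol 6.6 credits, Sam 0.0 credits, Heidi 0.0 credits, Gita 0.0 credits, Paulo 0.0 credits.

Bids in descending order: Carol 56.8 credits, then Gita 50.2 credits, then Sam 46.4 credits, then Paulo 43.6 credits, then Heidi 18.0 credits.
Carol has the top bid and wins; the price is the second-highest bid, 50.2 credits.
Carol's payoff = 56.8 credits − 50.2 credits = 6.6 credits. All other bidders lose, so their payoff is 0.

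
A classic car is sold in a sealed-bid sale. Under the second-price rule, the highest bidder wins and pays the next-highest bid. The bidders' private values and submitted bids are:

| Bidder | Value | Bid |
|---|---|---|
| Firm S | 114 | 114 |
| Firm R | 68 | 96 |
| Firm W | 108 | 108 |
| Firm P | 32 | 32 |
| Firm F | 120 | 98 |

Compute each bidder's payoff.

Ranking the bids: Firm S 114 > Firm W 108 > Firm F 98 > Firm R 96 > Firm P 32.
Firm S has the top bid and wins; the price is the second-highest bid, 108.
Firm S's payoff = 114 − 108 = 6. All other bidders lose, so their payoff is 0.

Firm S 6, Firm R 0, Firm W 0, Firm P 0, Firm F 0.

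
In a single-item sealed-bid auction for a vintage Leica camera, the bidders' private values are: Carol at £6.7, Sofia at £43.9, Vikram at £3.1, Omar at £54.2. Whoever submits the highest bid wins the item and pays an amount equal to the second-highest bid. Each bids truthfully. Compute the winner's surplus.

Winner's surplus: £10.3.

Ordered from highest: Omar £54.2; Sofia £43.9; Carol £6.7; Vikram £3.1.
Omar wins with the top bid and pays the second-highest, £43.9.
Surplus = £54.2 − £43.9 = £10.3.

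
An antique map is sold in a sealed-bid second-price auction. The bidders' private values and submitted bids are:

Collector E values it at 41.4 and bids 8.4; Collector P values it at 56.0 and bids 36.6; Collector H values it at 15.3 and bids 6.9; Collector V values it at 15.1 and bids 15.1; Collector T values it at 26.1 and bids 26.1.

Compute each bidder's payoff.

Ordered from highest: Collector P 36.6 > Collector T 26.1 > Collector V 15.1 > Collector E 8.4 > Collector H 6.9.
Collector P has the top bid and wins; the price is the second-highest bid, 26.1.
Collector P's payoff = 56.0 − 26.1 = 29.9. All other bidders lose, so their payoff is 0.

Payoffs: Collector E 0.0, Collector P 29.9, Collector H 0.0, Collector V 0.0, Collector T 0.0.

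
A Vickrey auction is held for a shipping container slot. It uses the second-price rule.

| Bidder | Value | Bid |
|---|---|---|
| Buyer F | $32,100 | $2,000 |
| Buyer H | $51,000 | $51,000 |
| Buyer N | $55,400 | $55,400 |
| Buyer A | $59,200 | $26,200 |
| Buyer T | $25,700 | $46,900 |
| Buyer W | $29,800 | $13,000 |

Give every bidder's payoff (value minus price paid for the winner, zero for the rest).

Payoffs: Buyer F $0, Buyer H $0, Buyer N $4,400, Buyer A $0, Buyer T $0, Buyer W $0.

Ranking the bids: Buyer N $55,400 > Buyer H $51,000 > Buyer T $46,900 > Buyer A $26,200 > Buyer W $13,000 > Buyer F $2,000.
Buyer N has the top bid and wins; the price is the second-highest bid, $51,000.
Buyer N's payoff = $55,400 − $51,000 = $4,400. All other bidders lose, so their payoff is 0.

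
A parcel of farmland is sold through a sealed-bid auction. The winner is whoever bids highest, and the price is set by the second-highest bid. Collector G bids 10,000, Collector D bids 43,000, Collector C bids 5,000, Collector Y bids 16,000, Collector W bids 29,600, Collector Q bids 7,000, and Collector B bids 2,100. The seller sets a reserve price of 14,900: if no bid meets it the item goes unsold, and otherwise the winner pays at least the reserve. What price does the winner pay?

Ranking the bids: Collector D 43,000, then Collector W 29,600, then Collector Y 16,000, then Collector G 10,000, then Collector Q 7,000, then Collector C 5,000, then Collector B 2,100.
Collector D has the highest bid, so Collector D wins.
The second-highest bid is 29,600, which exceeds the reserve, so that sets the price.

Price paid: 29,600.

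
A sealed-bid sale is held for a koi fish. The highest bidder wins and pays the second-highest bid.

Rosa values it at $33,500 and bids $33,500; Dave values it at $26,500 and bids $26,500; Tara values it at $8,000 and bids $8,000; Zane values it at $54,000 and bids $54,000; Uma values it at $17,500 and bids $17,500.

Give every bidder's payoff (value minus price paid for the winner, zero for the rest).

Sorted high to low: Zane $54,000, then Rosa $33,500, then Dave $26,500, then Uma $17,500, then Tara $8,000.
Zane has the top bid and wins; the price is the second-highest bid, $33,500.
Zane's payoff = $54,000 − $33,500 = $20,500. All other bidders lose, so their payoff is 0.

Payoffs: Rosa $0, Dave $0, Tara $0, Zane $20,500, Uma $0.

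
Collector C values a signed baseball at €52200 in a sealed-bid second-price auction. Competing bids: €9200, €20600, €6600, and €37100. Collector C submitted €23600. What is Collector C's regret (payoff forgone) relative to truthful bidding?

The highest competing bid is €37100.
Bidding truthfully at €52200: Collector C has the top bid, wins, and pays the second-highest bid €37100. Payoff = €52200 − €37100 = €15100.
Bidding €23600: the top bid is €37100 (a rival), so Collector C loses. Payoff = €0.
Regret = truthful payoff − actual payoff = €15100 − €0 = €15100.
This is the dominant-strategy logic: truthful bidding weakly beats any alternative.

Payoff forgone: €15100.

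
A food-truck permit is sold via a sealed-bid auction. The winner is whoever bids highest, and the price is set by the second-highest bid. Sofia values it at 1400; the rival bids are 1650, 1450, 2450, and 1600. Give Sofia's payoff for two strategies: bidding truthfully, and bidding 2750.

The highest competing bid is 2450.
Bidding truthfully at 1400: the top bid is 2450 (a rival), so Sofia loses. Payoff = 0.
Bidding 2750: Sofia has the top bid, wins, and pays the second-highest bid 2450. Payoff = 1400 − 2450 = -1050.

(a) 0  (b) -1050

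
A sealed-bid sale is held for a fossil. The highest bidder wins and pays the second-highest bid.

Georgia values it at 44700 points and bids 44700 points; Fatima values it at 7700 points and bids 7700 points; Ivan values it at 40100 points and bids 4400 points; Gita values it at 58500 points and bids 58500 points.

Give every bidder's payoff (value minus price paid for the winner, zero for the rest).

Georgia 0 points, Fatima 0 points, Ivan 0 points, Gita 13800 points.

Bids in descending order: Gita 58500 points, then Georgia 44700 points, then Fatima 7700 points, then Ivan 4400 points.
Gita has the top bid and wins; the price is the second-highest bid, 44700 points.
Gita's payoff = 58500 points − 44700 points = 13800 points. All other bidders lose, so their payoff is 0.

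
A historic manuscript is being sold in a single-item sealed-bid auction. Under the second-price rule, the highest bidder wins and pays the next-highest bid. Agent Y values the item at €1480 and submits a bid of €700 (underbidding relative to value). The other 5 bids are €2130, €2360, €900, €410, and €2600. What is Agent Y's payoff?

Agent Y's payoff: €0.

Highest competing bid: €2600.
Agent Y's bid €700 is not the highest, so Agent Y loses, pays nothing, and earns zero payoff.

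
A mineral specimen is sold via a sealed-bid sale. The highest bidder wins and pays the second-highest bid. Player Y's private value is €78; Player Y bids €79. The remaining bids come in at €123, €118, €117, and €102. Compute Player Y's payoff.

Payoff = €0.

Highest competing bid: €123.
Player Y's bid €79 is not the highest, so Player Y loses, pays nothing, and earns zero payoff.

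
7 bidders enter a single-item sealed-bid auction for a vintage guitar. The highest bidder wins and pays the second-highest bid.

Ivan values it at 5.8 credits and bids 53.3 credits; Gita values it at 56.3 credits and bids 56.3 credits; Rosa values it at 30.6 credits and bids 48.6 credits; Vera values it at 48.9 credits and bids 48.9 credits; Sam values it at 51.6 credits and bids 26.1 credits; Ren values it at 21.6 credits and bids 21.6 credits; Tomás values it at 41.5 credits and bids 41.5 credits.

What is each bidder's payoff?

Ranking the bids: Gita 56.3 credits, then Ivan 53.3 credits, then Vera 48.9 credits, then Rosa 48.6 credits, then Tomás 41.5 credits, then Sam 26.1 credits, then Ren 21.6 credits.
Gita has the top bid and wins; the price is the second-highest bid, 53.3 credits.
Gita's payoff = 56.3 credits − 53.3 credits = 3.0 credits. All other bidders lose, so their payoff is 0.

Ivan 0.0 credits, Gita 3.0 credits, Rosa 0.0 credits, Vera 0.0 credits, Sam 0.0 credits, Ren 0.0 credits, Tomás 0.0 credits.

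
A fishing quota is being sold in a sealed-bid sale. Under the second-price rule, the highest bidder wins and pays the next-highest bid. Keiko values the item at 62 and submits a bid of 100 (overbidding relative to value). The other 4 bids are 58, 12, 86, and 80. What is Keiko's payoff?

-24

Highest competing bid: 86.
Keiko's bid 100 is the highest overall, so Keiko wins and pays the second-highest bid, 86.
Payoff = value − price = 62 − 86 = -24.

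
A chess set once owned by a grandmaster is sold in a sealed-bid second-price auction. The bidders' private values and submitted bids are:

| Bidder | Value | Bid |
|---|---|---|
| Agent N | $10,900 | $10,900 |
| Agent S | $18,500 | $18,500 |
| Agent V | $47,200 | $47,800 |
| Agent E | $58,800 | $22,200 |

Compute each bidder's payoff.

Ordered from highest: Agent V $47,800, then Agent E $22,200, then Agent S $18,500, then Agent N $10,900.
Agent V has the top bid and wins; the price is the second-highest bid, $22,200.
Agent V's payoff = $47,200 − $22,200 = $25,000. All other bidders lose, so their payoff is 0.

Agent N $0, Agent S $0, Agent V $25,000, Agent E $0.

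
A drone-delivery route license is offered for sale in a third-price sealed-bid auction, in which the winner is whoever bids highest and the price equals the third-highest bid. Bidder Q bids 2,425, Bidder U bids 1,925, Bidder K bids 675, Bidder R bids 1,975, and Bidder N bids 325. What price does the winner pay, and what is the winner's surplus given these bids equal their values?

Bids in descending order: Bidder Q 2,425; Bidder R 1,975; Bidder U 1,925; Bidder K 675; Bidder N 325.
Bidder Q is the highest bidder, so Bidder Q wins.
Under the third-price rule, the price is the third-highest bid: 1,925.
Surplus = 2,425 − 1,925 = 500.

The winner pays 1,925 for a surplus of 500.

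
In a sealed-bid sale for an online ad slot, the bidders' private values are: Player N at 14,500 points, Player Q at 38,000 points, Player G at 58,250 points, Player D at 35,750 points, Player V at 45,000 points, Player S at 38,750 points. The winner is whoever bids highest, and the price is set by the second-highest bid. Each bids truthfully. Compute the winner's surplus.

Ranking the bids: Player G 58,250 points, then Player V 45,000 points, then Player S 38,750 points, then Player Q 38,000 points, then Player D 35,750 points, then Player N 14,500 points.
Player G wins with the top bid and pays the second-highest, 45,000 points.
Surplus = 58,250 points − 45,000 points = 13,250 points.

13,250 points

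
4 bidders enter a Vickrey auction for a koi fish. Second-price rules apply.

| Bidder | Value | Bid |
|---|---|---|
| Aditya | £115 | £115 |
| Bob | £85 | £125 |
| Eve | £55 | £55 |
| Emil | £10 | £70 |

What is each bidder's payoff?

Aditya £0, Bob -£30, Eve £0, Emil £0.

Bids in descending order: Bob £125, then Aditya £115, then Emil £70, then Eve £55.
Bob has the top bid and wins; the price is the second-highest bid, £115.
Bob's payoff = £85 − £115 = -£30. All other bidders lose, so their payoff is 0.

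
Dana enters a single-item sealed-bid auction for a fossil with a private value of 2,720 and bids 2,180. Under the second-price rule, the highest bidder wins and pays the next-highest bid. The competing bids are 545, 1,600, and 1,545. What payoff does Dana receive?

Highest competing bid: 1,600.
Dana's bid 2,180 is the highest overall, so Dana wins and pays the second-highest bid, 1,600.
Payoff = value − price = 2,720 − 1,600 = 1,120.

Dana's payoff: 1,120.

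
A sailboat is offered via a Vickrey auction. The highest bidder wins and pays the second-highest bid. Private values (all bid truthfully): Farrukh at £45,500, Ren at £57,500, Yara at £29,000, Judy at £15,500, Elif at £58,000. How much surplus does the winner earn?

Ordered from highest: Elif £58,000 > Ren £57,500 > Farrukh £45,500 > Yara £29,000 > Judy £15,500.
Elif wins with the top bid and pays the second-highest, £57,500.
Surplus = £58,000 − £57,500 = £500.

£500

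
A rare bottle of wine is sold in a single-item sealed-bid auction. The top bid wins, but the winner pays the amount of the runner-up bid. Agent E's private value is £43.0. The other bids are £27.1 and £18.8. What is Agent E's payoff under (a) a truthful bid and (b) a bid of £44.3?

(a) £15.9  (b) £15.9

The highest competing bid is £27.1.
Bidding truthfully at £43.0: Agent E has the top bid, wins, and pays the second-highest bid £27.1. Payoff = £43.0 − £27.1 = £15.9.
Bidding £44.3: Agent E has the top bid, wins, and pays the second-highest bid £27.1. Payoff = £43.0 − £27.1 = £15.9.
The bid only affects whether you win, not the price — here both bids land on the same side of the top rival bid, so the deviation is payoff-neutral.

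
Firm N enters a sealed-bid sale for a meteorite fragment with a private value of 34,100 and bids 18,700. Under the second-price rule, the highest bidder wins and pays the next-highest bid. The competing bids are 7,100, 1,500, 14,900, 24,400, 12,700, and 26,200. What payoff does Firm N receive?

Highest competing bid: 26,200.
Firm N's bid 18,700 is not the highest, so Firm N loses, pays nothing, and earns zero payoff.

Payoff = 0.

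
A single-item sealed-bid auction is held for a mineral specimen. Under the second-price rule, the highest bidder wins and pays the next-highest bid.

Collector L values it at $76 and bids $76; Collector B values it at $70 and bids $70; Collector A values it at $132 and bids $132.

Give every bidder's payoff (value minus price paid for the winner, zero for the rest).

Ranking the bids: Collector A $132, then Collector L $76, then Collector B $70.
Collector A has the top bid and wins; the price is the second-highest bid, $76.
Collector A's payoff = $132 − $76 = $56. All other bidders lose, so their payoff is 0.

Collector L $0, Collector B $0, Collector A $56.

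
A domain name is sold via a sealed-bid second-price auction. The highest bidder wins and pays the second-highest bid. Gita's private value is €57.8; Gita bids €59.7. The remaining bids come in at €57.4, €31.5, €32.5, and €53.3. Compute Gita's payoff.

€0.4

Highest competing bid: €57.4.
Gita's bid €59.7 is the highest overall, so Gita wins and pays the second-highest bid, €57.4.
Payoff = value − price = €57.8 − €57.4 = €0.4.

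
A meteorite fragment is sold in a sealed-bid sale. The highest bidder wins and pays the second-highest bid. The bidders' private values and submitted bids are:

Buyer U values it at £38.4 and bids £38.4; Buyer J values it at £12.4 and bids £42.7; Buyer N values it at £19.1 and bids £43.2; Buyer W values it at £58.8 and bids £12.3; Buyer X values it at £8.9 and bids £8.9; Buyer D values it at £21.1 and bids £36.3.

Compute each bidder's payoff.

Ranking the bids: Buyer N £43.2, then Buyer J £42.7, then Buyer U £38.4, then Buyer D £36.3, then Buyer W £12.3, then Buyer X £8.9.
Buyer N has the top bid and wins; the price is the second-highest bid, £42.7.
Buyer N's payoff = £19.1 − £42.7 = -£23.6. All other bidders lose, so their payoff is 0.

Payoffs: Buyer U £0.0, Buyer J £0.0, Buyer N -£23.6, Buyer W £0.0, Buyer X £0.0, Buyer D £0.0.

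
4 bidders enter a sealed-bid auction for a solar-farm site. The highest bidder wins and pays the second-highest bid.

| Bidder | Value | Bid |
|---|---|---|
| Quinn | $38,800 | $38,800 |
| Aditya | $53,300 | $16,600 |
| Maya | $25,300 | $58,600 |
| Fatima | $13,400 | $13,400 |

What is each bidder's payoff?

Ranking the bids: Maya $58,600, then Quinn $38,800, then Aditya $16,600, then Fatima $13,400.
Maya has the top bid and wins; the price is the second-highest bid, $38,800.
Maya's payoff = $25,300 − $38,800 = -$13,500. All other bidders lose, so their payoff is 0.

Quinn $0, Aditya $0, Maya -$13,500, Fatima $0.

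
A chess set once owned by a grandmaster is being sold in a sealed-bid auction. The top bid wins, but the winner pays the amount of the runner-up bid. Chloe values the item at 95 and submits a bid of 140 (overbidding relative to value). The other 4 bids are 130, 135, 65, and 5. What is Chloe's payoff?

Highest competing bid: 135.
Chloe's bid 140 is the highest overall, so Chloe wins and pays the second-highest bid, 135.
Payoff = value − price = 95 − 135 = -40.

Chloe's payoff: -40.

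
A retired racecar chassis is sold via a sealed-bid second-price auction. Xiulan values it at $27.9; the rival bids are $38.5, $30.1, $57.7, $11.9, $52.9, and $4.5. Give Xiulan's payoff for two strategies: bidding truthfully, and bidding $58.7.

The highest competing bid is $57.7.
Bidding truthfully at $27.9: the top bid is $57.7 (a rival), so Xiulan loses. Payoff = $0.0.
Bidding $58.7: Xiulan has the top bid, wins, and pays the second-highest bid $57.7. Payoff = $27.9 − $57.7 = -$29.8.
This is the dominant-strategy logic: truthful bidding weakly beats any alternative.

(a) $0.0  (b) -$29.8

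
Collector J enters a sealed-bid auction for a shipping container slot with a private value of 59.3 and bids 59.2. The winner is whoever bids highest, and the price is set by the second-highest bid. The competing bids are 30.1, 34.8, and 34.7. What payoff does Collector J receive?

Highest competing bid: 34.8.
Collector J's bid 59.2 is the highest overall, so Collector J wins and pays the second-highest bid, 34.8.
Payoff = value − price = 59.3 − 34.8 = 24.5.

24.5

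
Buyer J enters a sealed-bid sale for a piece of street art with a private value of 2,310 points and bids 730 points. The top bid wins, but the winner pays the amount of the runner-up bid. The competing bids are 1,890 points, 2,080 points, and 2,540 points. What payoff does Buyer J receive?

Buyer J's payoff: 0 points.

Highest competing bid: 2,540 points.
Buyer J's bid 730 points is not the highest, so Buyer J loses, pays nothing, and earns zero payoff.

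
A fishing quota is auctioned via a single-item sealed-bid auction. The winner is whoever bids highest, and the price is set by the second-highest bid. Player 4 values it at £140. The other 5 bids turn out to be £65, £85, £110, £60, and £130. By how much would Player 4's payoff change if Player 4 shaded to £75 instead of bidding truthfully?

The highest competing bid is £130.
Bidding truthfully at £140: Player 4 has the top bid, wins, and pays the second-highest bid £130. Payoff = £140 − £130 = £10.
Bidding £75: the top bid is £130 (a rival), so Player 4 loses. Payoff = £0.
Change = £0 − £10 = -£10.
Deviating from a truthful bid can only lose payoff in a second-price auction — never gain.

Change in payoff: -£10.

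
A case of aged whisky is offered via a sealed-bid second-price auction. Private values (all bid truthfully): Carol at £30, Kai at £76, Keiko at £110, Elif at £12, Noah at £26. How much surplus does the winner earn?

Winner's surplus: £34.

Ordered from highest: Keiko £110 > Kai £76 > Carol £30 > Noah £26 > Elif £12.
Keiko wins with the top bid and pays the second-highest, £76.
Surplus = £110 − £76 = £34.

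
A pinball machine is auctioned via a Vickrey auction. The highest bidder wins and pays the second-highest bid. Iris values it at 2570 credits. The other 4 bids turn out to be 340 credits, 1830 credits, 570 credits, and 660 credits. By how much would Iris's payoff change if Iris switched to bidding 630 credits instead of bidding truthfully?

-740 credits

The highest competing bid is 1830 credits.
Bidding truthfully at 2570 credits: Iris has the top bid, wins, and pays the second-highest bid 1830 credits. Payoff = 2570 credits − 1830 credits = 740 credits.
Bidding 630 credits: the top bid is 1830 credits (a rival), so Iris loses. Payoff = 0 credits.
Change = 0 credits − 740 credits = -740 credits.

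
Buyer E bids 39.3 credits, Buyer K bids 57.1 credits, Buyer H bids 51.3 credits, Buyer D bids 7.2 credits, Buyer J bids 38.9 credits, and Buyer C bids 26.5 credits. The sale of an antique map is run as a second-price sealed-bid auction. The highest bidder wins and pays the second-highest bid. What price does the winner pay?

Ordered from highest: Buyer K 57.1 credits, then Buyer H 51.3 credits, then Buyer E 39.3 credits, then Buyer J 38.9 credits, then Buyer C 26.5 credits, then Buyer D 7.2 credits.
Buyer K has the highest bid, so Buyer K wins.
The second-highest bid is 51.3 credits, so that is what Buyer K pays.

Price paid: 51.3 credits.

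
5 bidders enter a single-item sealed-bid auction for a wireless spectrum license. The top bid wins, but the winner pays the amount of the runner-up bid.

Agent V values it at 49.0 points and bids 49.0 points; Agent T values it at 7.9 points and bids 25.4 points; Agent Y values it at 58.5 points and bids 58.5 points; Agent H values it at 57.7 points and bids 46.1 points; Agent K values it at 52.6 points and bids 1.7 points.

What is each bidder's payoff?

Ranking the bids: Agent Y 58.5 points; Agent V 49.0 points; Agent H 46.1 points; Agent T 25.4 points; Agent K 1.7 points.
Agent Y has the top bid and wins; the price is the second-highest bid, 49.0 points.
Agent Y's payoff = 58.5 points − 49.0 points = 9.5 points. All other bidders lose, so their payoff is 0.

Agent V 0.0 points, Agent T 0.0 points, Agent Y 9.5 points, Agent H 0.0 points, Agent K 0.0 points.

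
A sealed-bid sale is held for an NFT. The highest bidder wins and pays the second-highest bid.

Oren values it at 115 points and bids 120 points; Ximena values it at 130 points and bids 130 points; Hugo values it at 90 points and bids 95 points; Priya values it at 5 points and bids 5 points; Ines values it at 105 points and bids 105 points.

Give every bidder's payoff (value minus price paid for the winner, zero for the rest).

Payoffs: Oren 0 points, Ximena 10 points, Hugo 0 points, Priya 0 points, Ines 0 points.

Sorted high to low: Ximena 130 points, then Oren 120 points, then Ines 105 points, then Hugo 95 points, then Priya 5 points.
Ximena has the top bid and wins; the price is the second-highest bid, 120 points.
Ximena's payoff = 130 points − 120 points = 10 points. All other bidders lose, so their payoff is 0.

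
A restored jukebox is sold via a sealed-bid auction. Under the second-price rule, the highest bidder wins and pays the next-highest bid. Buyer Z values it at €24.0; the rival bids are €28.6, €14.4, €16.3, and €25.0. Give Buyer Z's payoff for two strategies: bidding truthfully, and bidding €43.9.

The highest competing bid is €28.6.
Bidding truthfully at €24.0: the top bid is €28.6 (a rival), so Buyer Z loses. Payoff = €0.0.
Bidding €43.9: Buyer Z has the top bid, wins, and pays the second-highest bid €28.6. Payoff = €24.0 − €28.6 = -€4.6.

Truthful: €0.0; alternative: -€4.6.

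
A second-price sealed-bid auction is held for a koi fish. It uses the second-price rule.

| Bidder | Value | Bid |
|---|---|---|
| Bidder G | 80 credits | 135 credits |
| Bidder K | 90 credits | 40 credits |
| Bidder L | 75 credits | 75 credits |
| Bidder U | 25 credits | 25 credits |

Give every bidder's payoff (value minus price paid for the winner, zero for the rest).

Bidder G 5 credits, Bidder K 0 credits, Bidder L 0 credits, Bidder U 0 credits.

Sorted high to low: Bidder G 135 credits > Bidder L 75 credits > Bidder K 40 credits > Bidder U 25 credits.
Bidder G has the top bid and wins; the price is the second-highest bid, 75 credits.
Bidder G's payoff = 80 credits − 75 credits = 5 credits. All other bidders lose, so their payoff is 0.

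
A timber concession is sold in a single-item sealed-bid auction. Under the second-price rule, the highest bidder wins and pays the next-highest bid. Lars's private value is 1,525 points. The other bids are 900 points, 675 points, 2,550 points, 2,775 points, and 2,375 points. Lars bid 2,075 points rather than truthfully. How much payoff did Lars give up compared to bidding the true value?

Payoff forgone: 0 points.

The highest competing bid is 2,775 points.
Bidding truthfully at 1,525 points: the top bid is 2,775 points (a rival), so Lars loses. Payoff = 0 points.
Bidding 2,075 points: the top bid is 2,775 points (a rival), so Lars loses. Payoff = 0 points.
Regret = truthful payoff − actual payoff = 0 points − 0 points = 0 points.
The bid only affects whether you win, not the price — here both bids land on the same side of the top rival bid, so the deviation is payoff-neutral.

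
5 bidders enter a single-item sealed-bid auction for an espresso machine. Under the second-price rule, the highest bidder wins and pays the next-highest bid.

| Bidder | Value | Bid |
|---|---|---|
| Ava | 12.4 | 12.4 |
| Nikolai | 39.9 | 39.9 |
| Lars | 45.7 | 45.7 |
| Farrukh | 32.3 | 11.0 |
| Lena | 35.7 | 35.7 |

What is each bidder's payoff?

Ordered from highest: Lars 45.7; Nikolai 39.9; Lena 35.7; Ava 12.4; Farrukh 11.0.
Lars has the top bid and wins; the price is the second-highest bid, 39.9.
Lars's payoff = 45.7 − 39.9 = 5.8. All other bidders lose, so their payoff is 0.

Payoffs: Ava 0.0, Nikolai 0.0, Lars 5.8, Farrukh 0.0, Lena 0.0.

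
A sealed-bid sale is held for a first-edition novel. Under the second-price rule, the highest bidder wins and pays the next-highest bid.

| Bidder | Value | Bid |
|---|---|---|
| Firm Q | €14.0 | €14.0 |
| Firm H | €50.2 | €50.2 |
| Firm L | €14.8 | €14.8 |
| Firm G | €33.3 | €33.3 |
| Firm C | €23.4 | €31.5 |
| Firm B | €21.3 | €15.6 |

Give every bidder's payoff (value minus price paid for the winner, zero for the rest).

Ranking the bids: Firm H €50.2, then Firm G €33.3, then Firm C €31.5, then Firm B €15.6, then Firm L €14.8, then Firm Q €14.0.
Firm H has the top bid and wins; the price is the second-highest bid, €33.3.
Firm H's payoff = €50.2 − €33.3 = €16.9. All other bidders lose, so their payoff is 0.

Payoffs: Firm Q €0.0, Firm H €16.9, Firm L €0.0, Firm G €0.0, Firm C €0.0, Firm B €0.0.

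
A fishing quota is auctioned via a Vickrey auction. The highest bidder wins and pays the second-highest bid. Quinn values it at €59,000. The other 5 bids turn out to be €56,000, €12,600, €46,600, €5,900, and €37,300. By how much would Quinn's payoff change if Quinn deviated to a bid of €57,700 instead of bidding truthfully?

Payoff change: €0.

The highest competing bid is €56,000.
Bidding truthfully at €59,000: Quinn has the top bid, wins, and pays the second-highest bid €56,000. Payoff = €59,000 − €56,000 = €3,000.
Bidding €57,700: Quinn has the top bid, wins, and pays the second-highest bid €56,000. Payoff = €59,000 − €56,000 = €3,000.
Change = €3,000 − €3,000 = €0.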